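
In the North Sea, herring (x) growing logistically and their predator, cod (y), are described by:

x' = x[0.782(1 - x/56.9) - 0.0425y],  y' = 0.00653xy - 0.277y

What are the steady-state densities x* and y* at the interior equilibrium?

From dy/dt = 0 with y > 0: 0.00653x* = 0.277, so x* = 42.4.
Substitute into dx/dt = 0: 0.782(1 - 42.4/56.9) = 0.0425y*.
The bracket is 0.254, giving y* = 0.199/0.0425 = 4.68.

x* ≈ 42.4, y* ≈ 4.68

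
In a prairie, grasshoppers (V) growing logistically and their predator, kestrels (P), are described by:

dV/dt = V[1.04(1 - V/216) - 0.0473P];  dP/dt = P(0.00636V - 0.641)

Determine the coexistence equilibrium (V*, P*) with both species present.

From dP/dt = 0 with P > 0: 0.00636V* = 0.641, so V* = 101.
Substitute into dV/dt = 0: 1.04(1 - 101/216) = 0.0473P*.
The bracket is 0.533, giving P* = 0.555/0.0473 = 11.7.

V* ≈ 101, P* ≈ 11.7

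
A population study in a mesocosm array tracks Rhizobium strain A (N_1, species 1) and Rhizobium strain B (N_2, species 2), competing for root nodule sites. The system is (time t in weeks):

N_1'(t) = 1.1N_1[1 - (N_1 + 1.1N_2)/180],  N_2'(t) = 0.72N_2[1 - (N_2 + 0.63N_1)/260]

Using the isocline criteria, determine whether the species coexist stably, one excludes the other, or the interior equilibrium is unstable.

species 2 excludes species 1

Compare the nullcline intercepts: K1/α12 = 180/1.1 = 164 < K2 = 260; K2/α21 = 260/0.63 = 413 > K1 = 180.
Since the inequalities point opposite ways, species 2 can invade but species 1 cannot.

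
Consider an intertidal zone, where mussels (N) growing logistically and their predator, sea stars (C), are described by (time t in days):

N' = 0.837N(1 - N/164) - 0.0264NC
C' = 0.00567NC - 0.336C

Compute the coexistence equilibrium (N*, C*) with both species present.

From dC/dt = 0 with C > 0: 0.00567N* = 0.336, so N* = 59.3.
Substitute into dN/dt = 0: 0.837(1 - 59.3/164) = 0.0264C*.
The bracket is 0.639, giving C* = 0.535/0.0264 = 20.2.

N* ≈ 59.3, C* ≈ 20.2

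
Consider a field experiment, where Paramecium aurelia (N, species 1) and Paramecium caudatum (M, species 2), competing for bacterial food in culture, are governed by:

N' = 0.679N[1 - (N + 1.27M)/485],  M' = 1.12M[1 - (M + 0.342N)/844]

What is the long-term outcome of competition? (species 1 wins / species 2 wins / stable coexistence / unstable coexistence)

Compare the nullcline intercepts: K1/α12 = 485/1.27 = 382 < K2 = 844; K2/α21 = 844/0.342 = 2470 > K1 = 485.
Since the inequalities point opposite ways, species 2 can invade but species 1 cannot.

species 2 excludes species 1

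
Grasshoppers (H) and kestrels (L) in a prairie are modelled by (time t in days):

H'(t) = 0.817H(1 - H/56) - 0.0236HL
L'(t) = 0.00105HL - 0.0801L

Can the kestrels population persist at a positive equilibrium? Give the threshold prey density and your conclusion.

Threshold H = 76.3; K < 76.3, so no, the predator goes extinct.

The predator equation gives dL/dt > 0 only when H > 0.0801/0.00105 = 76.3.
Without the predator, H → K = 56. Since 56 < 76.3, the predator cannot invade.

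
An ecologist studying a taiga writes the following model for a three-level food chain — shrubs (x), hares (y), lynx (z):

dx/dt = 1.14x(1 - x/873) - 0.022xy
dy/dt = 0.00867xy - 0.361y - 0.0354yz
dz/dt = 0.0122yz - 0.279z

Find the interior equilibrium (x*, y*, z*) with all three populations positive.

From dz/dt = 0: 0.0122y* = 0.279, so y* = 22.9.
From dx/dt = 0: 1.14(1 - x*/873) = 0.022·22.9, giving x* = 873·(1 - 0.441) = 488.
From dy/dt = 0: 0.00867·488 - 0.361 = 0.0354z*, so z* = 3.87/0.0354 = 109.

x* ≈ 488, y* ≈ 22.9, z* ≈ 109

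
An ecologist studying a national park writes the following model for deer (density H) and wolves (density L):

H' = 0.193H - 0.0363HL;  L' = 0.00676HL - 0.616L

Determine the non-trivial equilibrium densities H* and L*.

Set dL/dt = 0 with L > 0: 0.00676H - 0.616 = 0, so H* = 0.616/0.00676 = 91.1.
Set dH/dt = 0 with H > 0: 0.193 - 0.0363L = 0, so L* = 0.193/0.0363 = 5.32.

H* ≈ 91.1, L* ≈ 5.32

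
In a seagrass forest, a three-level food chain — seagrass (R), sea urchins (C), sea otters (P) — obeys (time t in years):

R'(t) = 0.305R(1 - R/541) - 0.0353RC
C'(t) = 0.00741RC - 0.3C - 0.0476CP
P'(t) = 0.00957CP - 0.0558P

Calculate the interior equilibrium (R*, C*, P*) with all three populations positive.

From dP/dt = 0: 0.00957C* = 0.0558, so C* = 5.83.
From dR/dt = 0: 0.305(1 - R*/541) = 0.0353·5.83, giving R* = 541·(1 - 0.675) = 176.
From dC/dt = 0: 0.00741·176 - 0.3 = 0.0476P*, so P* = 1/0.0476 = 21.1.

R* ≈ 176, C* ≈ 5.83, P* ≈ 21.1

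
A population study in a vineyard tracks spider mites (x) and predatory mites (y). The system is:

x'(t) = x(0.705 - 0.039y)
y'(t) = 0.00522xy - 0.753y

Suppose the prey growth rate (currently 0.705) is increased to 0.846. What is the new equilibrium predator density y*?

y* ≈ 21.7

At the interior fixed point, setting dx/dt = 0 with x > 0 fixes y* = (prey growth rate)/(xy coefficient) — independent of the other coefficients.
With the change, y* = 0.846/0.039 = 21.7; it rises from 18.1.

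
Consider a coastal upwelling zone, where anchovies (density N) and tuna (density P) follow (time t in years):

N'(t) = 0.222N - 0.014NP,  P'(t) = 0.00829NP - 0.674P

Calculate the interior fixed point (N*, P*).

Set dP/dt = 0 with P > 0: 0.00829N - 0.674 = 0, so N* = 0.674/0.00829 = 81.3.
Set dN/dt = 0 with N > 0: 0.222 - 0.014P = 0, so P* = 0.222/0.014 = 15.9.

N* ≈ 81.3, P* ≈ 15.9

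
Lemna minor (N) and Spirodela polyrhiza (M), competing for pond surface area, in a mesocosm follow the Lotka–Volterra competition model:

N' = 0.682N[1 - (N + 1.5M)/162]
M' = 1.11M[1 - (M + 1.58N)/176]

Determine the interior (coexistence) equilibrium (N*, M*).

Setting both brackets to zero gives the nullclines N + 1.5M = 162 and 1.58N + M = 176.
Substituting M = 176 - 1.58N into the first: N(1 - 1.5·1.58) = 162 - 1.5·176.
So N* = -102/-1.37 = 74.5, and then M* = 176 - 1.58·74.5 = 58.4.

N* ≈ 74.5, M* ≈ 58.4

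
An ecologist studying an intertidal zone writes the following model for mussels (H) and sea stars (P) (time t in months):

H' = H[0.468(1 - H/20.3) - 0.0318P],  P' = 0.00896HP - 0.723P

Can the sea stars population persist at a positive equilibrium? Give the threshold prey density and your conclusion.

Threshold H = 80.7; K < 80.7, so no, the predator goes extinct.

The predator equation gives dP/dt > 0 only when H > 0.723/0.00896 = 80.7.
Without the predator, H → K = 20.3. Since 20.3 < 80.7, the predator cannot invade.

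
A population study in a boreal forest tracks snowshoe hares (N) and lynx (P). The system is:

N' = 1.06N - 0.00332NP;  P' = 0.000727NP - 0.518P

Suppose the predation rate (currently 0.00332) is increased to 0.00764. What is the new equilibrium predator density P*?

At the interior fixed point, setting dN/dt = 0 with N > 0 fixes P* = (prey growth rate)/(NP coefficient) — independent of the other coefficients.
With the change, P* = 1.06/0.00764 = 139; it falls from 319.

P* ≈ 139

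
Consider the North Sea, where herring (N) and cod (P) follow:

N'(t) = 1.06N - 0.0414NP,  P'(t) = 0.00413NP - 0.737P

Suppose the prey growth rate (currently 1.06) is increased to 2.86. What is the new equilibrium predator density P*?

P* ≈ 69.1

At the interior fixed point, setting dN/dt = 0 with N > 0 fixes P* = (prey growth rate)/(NP coefficient) — independent of the other coefficients.
With the change, P* = 2.86/0.0414 = 69.1; it rises from 25.6.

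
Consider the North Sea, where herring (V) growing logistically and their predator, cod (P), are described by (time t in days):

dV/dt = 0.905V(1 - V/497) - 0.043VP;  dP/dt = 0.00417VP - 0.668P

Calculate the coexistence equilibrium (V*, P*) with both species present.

V* ≈ 160, P* ≈ 14.3

From dP/dt = 0 with P > 0: 0.00417V* = 0.668, so V* = 160.
Substitute into dV/dt = 0: 0.905(1 - 160/497) = 0.043P*.
The bracket is 0.678, giving P* = 0.613/0.043 = 14.3.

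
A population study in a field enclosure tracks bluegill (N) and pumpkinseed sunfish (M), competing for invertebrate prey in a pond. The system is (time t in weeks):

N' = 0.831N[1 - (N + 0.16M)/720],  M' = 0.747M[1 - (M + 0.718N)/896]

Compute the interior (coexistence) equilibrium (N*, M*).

N* ≈ 651, M* ≈ 428

Setting both brackets to zero gives the nullclines N + 0.16M = 720 and 0.718N + M = 896.
Substituting M = 896 - 0.718N into the first: N(1 - 0.16·0.718) = 720 - 0.16·896.
So N* = 577/0.885 = 651, and then M* = 896 - 0.718·651 = 428.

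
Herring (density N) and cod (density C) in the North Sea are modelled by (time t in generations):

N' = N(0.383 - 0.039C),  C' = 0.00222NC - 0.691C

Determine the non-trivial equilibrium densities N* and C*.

N* ≈ 311, C* ≈ 9.82

Set dC/dt = 0 with C > 0: 0.00222N - 0.691 = 0, so N* = 0.691/0.00222 = 311.
Set dN/dt = 0 with N > 0: 0.383 - 0.039C = 0, so C* = 0.383/0.039 = 9.82.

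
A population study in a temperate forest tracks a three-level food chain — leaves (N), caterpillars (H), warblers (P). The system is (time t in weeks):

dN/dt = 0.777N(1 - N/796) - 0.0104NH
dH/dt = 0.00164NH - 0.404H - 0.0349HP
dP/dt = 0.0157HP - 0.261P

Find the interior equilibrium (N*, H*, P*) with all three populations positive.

From dP/dt = 0: 0.0157H* = 0.261, so H* = 16.6.
From dN/dt = 0: 0.777(1 - N*/796) = 0.0104·16.6, giving N* = 796·(1 - 0.223) = 619.
From dH/dt = 0: 0.00164·619 - 0.404 = 0.0349P*, so P* = 0.611/0.0349 = 17.5.

N* ≈ 619, H* ≈ 16.6, P* ≈ 17.5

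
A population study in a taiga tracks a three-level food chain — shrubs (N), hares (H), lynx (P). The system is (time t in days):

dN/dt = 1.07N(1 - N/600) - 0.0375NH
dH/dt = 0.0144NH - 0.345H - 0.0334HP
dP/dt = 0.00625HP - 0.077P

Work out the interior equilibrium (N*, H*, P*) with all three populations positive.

From dP/dt = 0: 0.00625H* = 0.077, so H* = 12.3.
From dN/dt = 0: 1.07(1 - N*/600) = 0.0375·12.3, giving N* = 600·(1 - 0.432) = 341.
From dH/dt = 0: 0.0144·341 - 0.345 = 0.0334P*, so P* = 4.56/0.0334 = 137.

N* ≈ 341, H* ≈ 12.3, P* ≈ 137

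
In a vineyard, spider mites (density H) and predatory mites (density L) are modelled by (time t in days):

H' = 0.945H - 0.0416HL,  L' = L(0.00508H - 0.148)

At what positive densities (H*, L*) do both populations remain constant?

Set dL/dt = 0 with L > 0: 0.00508H - 0.148 = 0, so H* = 0.148/0.00508 = 29.1.
Set dH/dt = 0 with H > 0: 0.945 - 0.0416L = 0, so L* = 0.945/0.0416 = 22.7.

H* ≈ 29.1, L* ≈ 22.7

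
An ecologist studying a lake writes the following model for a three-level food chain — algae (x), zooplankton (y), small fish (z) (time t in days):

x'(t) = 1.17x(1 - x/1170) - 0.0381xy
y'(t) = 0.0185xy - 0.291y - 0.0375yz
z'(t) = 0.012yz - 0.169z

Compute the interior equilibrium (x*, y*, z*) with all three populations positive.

x* ≈ 633, y* ≈ 14.1, z* ≈ 305

From dz/dt = 0: 0.012y* = 0.169, so y* = 14.1.
From dx/dt = 0: 1.17(1 - x*/1170) = 0.0381·14.1, giving x* = 1170·(1 - 0.459) = 633.
From dy/dt = 0: 0.0185·633 - 0.291 = 0.0375z*, so z* = 11.4/0.0375 = 305.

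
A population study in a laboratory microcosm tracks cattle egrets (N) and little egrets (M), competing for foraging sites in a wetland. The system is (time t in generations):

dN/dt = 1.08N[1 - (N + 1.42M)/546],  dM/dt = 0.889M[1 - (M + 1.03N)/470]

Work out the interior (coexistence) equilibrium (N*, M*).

N* ≈ 262, M* ≈ 200

Setting both brackets to zero gives the nullclines N + 1.42M = 546 and 1.03N + M = 470.
Substituting M = 470 - 1.03N into the first: N(1 - 1.42·1.03) = 546 - 1.42·470.
So N* = -121/-0.463 = 262, and then M* = 470 - 1.03·262 = 200.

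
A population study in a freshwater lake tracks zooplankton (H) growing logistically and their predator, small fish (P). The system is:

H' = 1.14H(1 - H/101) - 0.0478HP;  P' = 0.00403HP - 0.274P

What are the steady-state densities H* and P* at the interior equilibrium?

From dP/dt = 0 with P > 0: 0.00403H* = 0.274, so H* = 68.
Substitute into dH/dt = 0: 1.14(1 - 68/101) = 0.0478P*.
The bracket is 0.327, giving P* = 0.373/0.0478 = 7.79.

H* ≈ 68, P* ≈ 7.79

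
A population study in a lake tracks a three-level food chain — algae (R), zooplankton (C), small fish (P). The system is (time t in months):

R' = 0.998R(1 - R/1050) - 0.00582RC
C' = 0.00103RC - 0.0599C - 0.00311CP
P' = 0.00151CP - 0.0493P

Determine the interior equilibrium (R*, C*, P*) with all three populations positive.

R* ≈ 850, C* ≈ 32.6, P* ≈ 262

From dP/dt = 0: 0.00151C* = 0.0493, so C* = 32.6.
From dR/dt = 0: 0.998(1 - R*/1050) = 0.00582·32.6, giving R* = 1050·(1 - 0.19) = 850.
From dC/dt = 0: 0.00103·850 - 0.0599 = 0.00311P*, so P* = 0.816/0.00311 = 262.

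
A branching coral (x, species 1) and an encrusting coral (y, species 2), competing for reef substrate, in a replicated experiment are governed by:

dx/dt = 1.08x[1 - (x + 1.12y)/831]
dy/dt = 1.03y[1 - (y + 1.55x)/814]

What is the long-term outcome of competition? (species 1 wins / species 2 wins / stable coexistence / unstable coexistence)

Compare the nullcline intercepts: K1/α12 = 831/1.12 = 742 < K2 = 814; K2/α21 = 814/1.55 = 525 < K1 = 831.
Since both are reversed, neither can invade when rare; the interior point is a saddle.

unstable coexistence (outcome depends on initial conditions)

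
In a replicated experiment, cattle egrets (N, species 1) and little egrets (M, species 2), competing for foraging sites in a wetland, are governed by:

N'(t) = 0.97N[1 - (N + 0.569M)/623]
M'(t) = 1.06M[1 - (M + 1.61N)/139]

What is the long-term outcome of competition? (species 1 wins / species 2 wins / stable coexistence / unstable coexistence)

Compare the nullcline intercepts: K1/α12 = 623/0.569 = 1090 > K2 = 139; K2/α21 = 139/1.61 = 86.3 < K1 = 623.
Since the inequalities point opposite ways, species 1 can invade but species 2 cannot.

species 1 excludes species 2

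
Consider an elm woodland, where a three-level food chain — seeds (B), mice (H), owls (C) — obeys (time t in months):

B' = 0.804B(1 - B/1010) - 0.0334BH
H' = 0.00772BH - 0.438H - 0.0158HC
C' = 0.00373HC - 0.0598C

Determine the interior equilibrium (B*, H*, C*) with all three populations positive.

B* ≈ 337, H* ≈ 16, C* ≈ 137

From dC/dt = 0: 0.00373H* = 0.0598, so H* = 16.
From dB/dt = 0: 0.804(1 - B*/1010) = 0.0334·16, giving B* = 1010·(1 - 0.666) = 337.
From dH/dt = 0: 0.00772·337 - 0.438 = 0.0158C*, so C* = 2.17/0.0158 = 137.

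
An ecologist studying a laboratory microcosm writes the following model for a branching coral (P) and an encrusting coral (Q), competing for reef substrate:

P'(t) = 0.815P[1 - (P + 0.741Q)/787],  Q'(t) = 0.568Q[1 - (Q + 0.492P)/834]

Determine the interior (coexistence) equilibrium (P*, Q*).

Setting both brackets to zero gives the nullclines P + 0.741Q = 787 and 0.492P + Q = 834.
Substituting Q = 834 - 0.492P into the first: P(1 - 0.741·0.492) = 787 - 0.741·834.
So P* = 169/0.635 = 266, and then Q* = 834 - 0.492·266 = 703.

P* ≈ 266, Q* ≈ 703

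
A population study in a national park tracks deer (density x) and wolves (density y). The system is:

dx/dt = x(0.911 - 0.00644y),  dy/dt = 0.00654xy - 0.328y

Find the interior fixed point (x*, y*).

x* ≈ 50.2, y* ≈ 141

Set dy/dt = 0 with y > 0: 0.00654x - 0.328 = 0, so x* = 0.328/0.00654 = 50.2.
Set dx/dt = 0 with x > 0: 0.911 - 0.00644y = 0, so y* = 0.911/0.00644 = 141.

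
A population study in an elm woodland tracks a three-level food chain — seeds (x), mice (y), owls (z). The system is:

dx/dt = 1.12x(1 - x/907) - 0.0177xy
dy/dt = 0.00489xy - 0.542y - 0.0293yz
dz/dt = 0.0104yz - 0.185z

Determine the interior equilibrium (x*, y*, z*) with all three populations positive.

From dz/dt = 0: 0.0104y* = 0.185, so y* = 17.8.
From dx/dt = 0: 1.12(1 - x*/907) = 0.0177·17.8, giving x* = 907·(1 - 0.281) = 652.
From dy/dt = 0: 0.00489·652 - 0.542 = 0.0293z*, so z* = 2.65/0.0293 = 90.3.

x* ≈ 652, y* ≈ 17.8, z* ≈ 90.3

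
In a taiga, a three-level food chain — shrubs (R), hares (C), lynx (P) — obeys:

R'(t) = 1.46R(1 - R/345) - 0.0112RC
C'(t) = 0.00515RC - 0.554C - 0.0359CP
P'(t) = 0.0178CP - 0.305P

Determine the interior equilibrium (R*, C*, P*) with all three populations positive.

R* ≈ 300, C* ≈ 17.1, P* ≈ 27.6

From dP/dt = 0: 0.0178C* = 0.305, so C* = 17.1.
From dR/dt = 0: 1.46(1 - R*/345) = 0.0112·17.1, giving R* = 345·(1 - 0.131) = 300.
From dC/dt = 0: 0.00515·300 - 0.554 = 0.0359P*, so P* = 0.989/0.0359 = 27.6.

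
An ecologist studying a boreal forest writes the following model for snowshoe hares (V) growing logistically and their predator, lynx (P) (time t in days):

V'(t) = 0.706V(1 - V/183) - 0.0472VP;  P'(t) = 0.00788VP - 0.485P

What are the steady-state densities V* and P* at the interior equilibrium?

From dP/dt = 0 with P > 0: 0.00788V* = 0.485, so V* = 61.5.
Substitute into dV/dt = 0: 0.706(1 - 61.5/183) = 0.0472P*.
The bracket is 0.664, giving P* = 0.469/0.0472 = 9.93.

V* ≈ 61.5, P* ≈ 9.93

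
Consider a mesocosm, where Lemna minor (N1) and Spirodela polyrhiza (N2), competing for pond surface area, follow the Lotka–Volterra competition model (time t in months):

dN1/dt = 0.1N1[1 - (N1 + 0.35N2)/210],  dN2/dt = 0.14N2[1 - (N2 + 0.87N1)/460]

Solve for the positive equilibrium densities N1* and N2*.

Setting both brackets to zero gives the nullclines N1 + 0.35N2 = 210 and 0.87N1 + N2 = 460.
Substituting N2 = 460 - 0.87N1 into the first: N1(1 - 0.35·0.87) = 210 - 0.35·460.
So N1* = 49/0.696 = 70.5, and then N2* = 460 - 0.87·70.5 = 399.

N1* ≈ 70.5, N2* ≈ 399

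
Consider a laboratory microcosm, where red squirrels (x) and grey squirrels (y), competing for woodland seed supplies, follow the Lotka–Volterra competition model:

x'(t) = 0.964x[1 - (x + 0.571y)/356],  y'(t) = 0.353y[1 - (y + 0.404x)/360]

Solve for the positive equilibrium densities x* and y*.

x* ≈ 196, y* ≈ 281

Setting both brackets to zero gives the nullclines x + 0.571y = 356 and 0.404x + y = 360.
Substituting y = 360 - 0.404x into the first: x(1 - 0.571·0.404) = 356 - 0.571·360.
So x* = 150/0.769 = 196, and then y* = 360 - 0.404·196 = 281.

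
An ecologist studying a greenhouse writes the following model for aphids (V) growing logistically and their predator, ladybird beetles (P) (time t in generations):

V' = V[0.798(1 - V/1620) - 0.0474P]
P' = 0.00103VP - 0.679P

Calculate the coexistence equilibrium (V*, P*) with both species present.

From dP/dt = 0 with P > 0: 0.00103V* = 0.679, so V* = 659.
Substitute into dV/dt = 0: 0.798(1 - 659/1620) = 0.0474P*.
The bracket is 0.593, giving P* = 0.473/0.0474 = 9.98.

V* ≈ 659, P* ≈ 9.98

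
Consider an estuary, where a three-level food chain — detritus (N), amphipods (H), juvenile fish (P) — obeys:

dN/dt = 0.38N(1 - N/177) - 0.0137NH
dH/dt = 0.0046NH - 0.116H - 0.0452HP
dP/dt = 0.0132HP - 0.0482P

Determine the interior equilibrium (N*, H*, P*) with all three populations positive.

From dP/dt = 0: 0.0132H* = 0.0482, so H* = 3.65.
From dN/dt = 0: 0.38(1 - N*/177) = 0.0137·3.65, giving N* = 177·(1 - 0.132) = 154.
From dH/dt = 0: 0.0046·154 - 0.116 = 0.0452P*, so P* = 0.591/0.0452 = 13.1.

N* ≈ 154, H* ≈ 3.65, P* ≈ 13.1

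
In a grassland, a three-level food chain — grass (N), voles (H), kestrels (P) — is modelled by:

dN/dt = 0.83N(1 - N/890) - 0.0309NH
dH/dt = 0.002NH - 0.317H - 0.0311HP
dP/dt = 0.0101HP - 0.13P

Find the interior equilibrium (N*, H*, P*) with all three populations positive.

N* ≈ 464, H* ≈ 12.9, P* ≈ 19.6

From dP/dt = 0: 0.0101H* = 0.13, so H* = 12.9.
From dN/dt = 0: 0.83(1 - N*/890) = 0.0309·12.9, giving N* = 890·(1 - 0.479) = 464.
From dH/dt = 0: 0.002·464 - 0.317 = 0.0311P*, so P* = 0.61/0.0311 = 19.6.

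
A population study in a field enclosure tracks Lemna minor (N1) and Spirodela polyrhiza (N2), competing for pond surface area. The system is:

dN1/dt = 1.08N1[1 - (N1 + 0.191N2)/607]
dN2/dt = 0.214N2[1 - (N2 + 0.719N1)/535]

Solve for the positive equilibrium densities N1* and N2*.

Setting both brackets to zero gives the nullclines N1 + 0.191N2 = 607 and 0.719N1 + N2 = 535.
Substituting N2 = 535 - 0.719N1 into the first: N1(1 - 0.191·0.719) = 607 - 0.191·535.
So N1* = 505/0.863 = 585, and then N2* = 535 - 0.719·585 = 114.

N1* ≈ 585, N2* ≈ 114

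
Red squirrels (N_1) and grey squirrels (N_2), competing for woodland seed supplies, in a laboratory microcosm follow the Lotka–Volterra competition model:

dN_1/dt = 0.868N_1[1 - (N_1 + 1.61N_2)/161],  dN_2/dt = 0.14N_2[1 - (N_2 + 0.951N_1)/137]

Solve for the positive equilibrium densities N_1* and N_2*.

Setting both brackets to zero gives the nullclines N_1 + 1.61N_2 = 161 and 0.951N_1 + N_2 = 137.
Substituting N_2 = 137 - 0.951N_1 into the first: N_1(1 - 1.61·0.951) = 161 - 1.61·137.
So N_1* = -59.6/-0.531 = 112, and then N_2* = 137 - 0.951·112 = 30.3.

N_1* ≈ 112, N_2* ≈ 30.3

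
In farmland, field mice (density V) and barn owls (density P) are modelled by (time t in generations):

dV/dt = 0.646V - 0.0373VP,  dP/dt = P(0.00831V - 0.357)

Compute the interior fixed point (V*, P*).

V* ≈ 43, P* ≈ 17.3

Set dP/dt = 0 with P > 0: 0.00831V - 0.357 = 0, so V* = 0.357/0.00831 = 43.
Set dV/dt = 0 with V > 0: 0.646 - 0.0373P = 0, so P* = 0.646/0.0373 = 17.3.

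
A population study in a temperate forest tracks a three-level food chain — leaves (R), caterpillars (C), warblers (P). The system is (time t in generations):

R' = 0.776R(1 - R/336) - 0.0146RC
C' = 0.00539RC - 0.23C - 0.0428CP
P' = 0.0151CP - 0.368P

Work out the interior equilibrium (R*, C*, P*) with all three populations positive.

R* ≈ 182, C* ≈ 24.4, P* ≈ 17.5

From dP/dt = 0: 0.0151C* = 0.368, so C* = 24.4.
From dR/dt = 0: 0.776(1 - R*/336) = 0.0146·24.4, giving R* = 336·(1 - 0.459) = 182.
From dC/dt = 0: 0.00539·182 - 0.23 = 0.0428P*, so P* = 0.751/0.0428 = 17.5.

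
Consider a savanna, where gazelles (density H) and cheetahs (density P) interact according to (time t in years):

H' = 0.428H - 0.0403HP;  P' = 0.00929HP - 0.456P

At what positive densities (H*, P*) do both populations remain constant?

Set dP/dt = 0 with P > 0: 0.00929H - 0.456 = 0, so H* = 0.456/0.00929 = 49.1.
Set dH/dt = 0 with H > 0: 0.428 - 0.0403P = 0, so P* = 0.428/0.0403 = 10.6.

H* ≈ 49.1, P* ≈ 10.6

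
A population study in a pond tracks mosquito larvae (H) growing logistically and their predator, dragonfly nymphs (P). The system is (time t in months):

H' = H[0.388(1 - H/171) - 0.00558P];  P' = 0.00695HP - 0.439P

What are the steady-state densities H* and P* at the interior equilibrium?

From dP/dt = 0 with P > 0: 0.00695H* = 0.439, so H* = 63.2.
Substitute into dH/dt = 0: 0.388(1 - 63.2/171) = 0.00558P*.
The bracket is 0.631, giving P* = 0.245/0.00558 = 43.8.

H* ≈ 63.2, P* ≈ 43.8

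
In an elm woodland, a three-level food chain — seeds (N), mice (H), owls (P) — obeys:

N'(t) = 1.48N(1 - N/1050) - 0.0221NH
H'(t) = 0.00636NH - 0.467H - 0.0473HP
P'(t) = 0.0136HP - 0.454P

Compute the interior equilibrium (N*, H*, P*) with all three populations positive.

From dP/dt = 0: 0.0136H* = 0.454, so H* = 33.4.
From dN/dt = 0: 1.48(1 - N*/1050) = 0.0221·33.4, giving N* = 1050·(1 - 0.498) = 527.
From dH/dt = 0: 0.00636·527 - 0.467 = 0.0473P*, so P* = 2.88/0.0473 = 60.9.

N* ≈ 527, H* ≈ 33.4, P* ≈ 60.9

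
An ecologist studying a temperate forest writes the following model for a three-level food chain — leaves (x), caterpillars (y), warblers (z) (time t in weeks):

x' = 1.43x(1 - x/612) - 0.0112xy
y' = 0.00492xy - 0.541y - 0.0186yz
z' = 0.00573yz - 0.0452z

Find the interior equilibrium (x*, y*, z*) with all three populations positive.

x* ≈ 574, y* ≈ 7.89, z* ≈ 123

From dz/dt = 0: 0.00573y* = 0.0452, so y* = 7.89.
From dx/dt = 0: 1.43(1 - x*/612) = 0.0112·7.89, giving x* = 612·(1 - 0.0618) = 574.
From dy/dt = 0: 0.00492·574 - 0.541 = 0.0186z*, so z* = 2.28/0.0186 = 123.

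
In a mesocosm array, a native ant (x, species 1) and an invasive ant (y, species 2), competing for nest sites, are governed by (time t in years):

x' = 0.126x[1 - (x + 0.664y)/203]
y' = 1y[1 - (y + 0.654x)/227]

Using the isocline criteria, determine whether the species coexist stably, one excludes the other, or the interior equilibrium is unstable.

stable coexistence

Compare the nullcline intercepts: K1/α12 = 203/0.664 = 306 > K2 = 227; K2/α21 = 227/0.654 = 347 > K1 = 203.
Since both inequalities hold, each species can invade when rare, so the interior equilibrium is stable.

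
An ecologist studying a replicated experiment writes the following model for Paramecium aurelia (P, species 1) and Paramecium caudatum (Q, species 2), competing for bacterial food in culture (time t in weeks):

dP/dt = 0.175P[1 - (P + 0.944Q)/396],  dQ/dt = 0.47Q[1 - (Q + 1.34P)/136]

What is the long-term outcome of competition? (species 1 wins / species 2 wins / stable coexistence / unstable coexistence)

Compare the nullcline intercepts: K1/α12 = 396/0.944 = 419 > K2 = 136; K2/α21 = 136/1.34 = 101 < K1 = 396.
Since the inequalities point opposite ways, species 1 can invade but species 2 cannot.

species 1 excludes species 2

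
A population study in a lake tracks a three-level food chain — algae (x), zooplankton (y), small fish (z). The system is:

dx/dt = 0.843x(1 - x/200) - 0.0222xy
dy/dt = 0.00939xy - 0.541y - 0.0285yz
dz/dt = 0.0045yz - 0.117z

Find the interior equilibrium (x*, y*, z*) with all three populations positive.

x* ≈ 63.1, y* ≈ 26, z* ≈ 1.79

From dz/dt = 0: 0.0045y* = 0.117, so y* = 26.
From dx/dt = 0: 0.843(1 - x*/200) = 0.0222·26, giving x* = 200·(1 - 0.685) = 63.1.
From dy/dt = 0: 0.00939·63.1 - 0.541 = 0.0285z*, so z* = 0.0511/0.0285 = 1.79.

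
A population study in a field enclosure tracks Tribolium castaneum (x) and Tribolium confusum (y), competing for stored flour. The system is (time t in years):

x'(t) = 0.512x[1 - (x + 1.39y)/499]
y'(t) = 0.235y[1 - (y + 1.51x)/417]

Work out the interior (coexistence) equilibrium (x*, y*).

x* ≈ 73.4, y* ≈ 306

Setting both brackets to zero gives the nullclines x + 1.39y = 499 and 1.51x + y = 417.
Substituting y = 417 - 1.51x into the first: x(1 - 1.39·1.51) = 499 - 1.39·417.
So x* = -80.6/-1.1 = 73.4, and then y* = 417 - 1.51·73.4 = 306.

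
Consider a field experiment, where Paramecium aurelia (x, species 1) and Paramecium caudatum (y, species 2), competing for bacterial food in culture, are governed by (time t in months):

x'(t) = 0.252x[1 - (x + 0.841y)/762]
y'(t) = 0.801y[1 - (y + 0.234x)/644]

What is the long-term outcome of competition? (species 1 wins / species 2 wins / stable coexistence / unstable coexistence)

stable coexistence

Compare the nullcline intercepts: K1/α12 = 762/0.841 = 906 > K2 = 644; K2/α21 = 644/0.234 = 2750 > K1 = 762.
Since both inequalities hold, each species can invade when rare, so the interior equilibrium is stable.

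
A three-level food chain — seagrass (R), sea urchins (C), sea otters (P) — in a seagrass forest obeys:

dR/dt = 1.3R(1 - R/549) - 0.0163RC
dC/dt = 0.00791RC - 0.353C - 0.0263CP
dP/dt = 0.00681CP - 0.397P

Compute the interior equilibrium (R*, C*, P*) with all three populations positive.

From dP/dt = 0: 0.00681C* = 0.397, so C* = 58.3.
From dR/dt = 0: 1.3(1 - R*/549) = 0.0163·58.3, giving R* = 549·(1 - 0.731) = 148.
From dC/dt = 0: 0.00791·148 - 0.353 = 0.0263P*, so P* = 0.815/0.0263 = 31.

R* ≈ 148, C* ≈ 58.3, P* ≈ 31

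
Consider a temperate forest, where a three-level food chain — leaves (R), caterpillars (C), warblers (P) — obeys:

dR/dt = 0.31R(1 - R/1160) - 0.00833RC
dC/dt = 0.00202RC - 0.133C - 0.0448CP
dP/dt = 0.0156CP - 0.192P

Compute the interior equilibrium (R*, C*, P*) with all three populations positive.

R* ≈ 776, C* ≈ 12.3, P* ≈ 32

From dP/dt = 0: 0.0156C* = 0.192, so C* = 12.3.
From dR/dt = 0: 0.31(1 - R*/1160) = 0.00833·12.3, giving R* = 1160·(1 - 0.331) = 776.
From dC/dt = 0: 0.00202·776 - 0.133 = 0.0448P*, so P* = 1.44/0.0448 = 32.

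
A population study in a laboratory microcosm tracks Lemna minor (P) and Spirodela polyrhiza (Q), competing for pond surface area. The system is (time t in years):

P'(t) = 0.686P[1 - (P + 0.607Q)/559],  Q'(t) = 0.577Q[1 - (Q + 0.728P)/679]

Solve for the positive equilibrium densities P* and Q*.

P* ≈ 263, Q* ≈ 487

Setting both brackets to zero gives the nullclines P + 0.607Q = 559 and 0.728P + Q = 679.
Substituting Q = 679 - 0.728P into the first: P(1 - 0.607·0.728) = 559 - 0.607·679.
So P* = 147/0.558 = 263, and then Q* = 679 - 0.728·263 = 487.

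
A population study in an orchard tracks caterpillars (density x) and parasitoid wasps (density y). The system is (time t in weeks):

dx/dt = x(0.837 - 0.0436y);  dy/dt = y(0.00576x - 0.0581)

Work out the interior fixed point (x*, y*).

Set dy/dt = 0 with y > 0: 0.00576x - 0.0581 = 0, so x* = 0.0581/0.00576 = 10.1.
Set dx/dt = 0 with x > 0: 0.837 - 0.0436y = 0, so y* = 0.837/0.0436 = 19.2.

x* ≈ 10.1, y* ≈ 19.2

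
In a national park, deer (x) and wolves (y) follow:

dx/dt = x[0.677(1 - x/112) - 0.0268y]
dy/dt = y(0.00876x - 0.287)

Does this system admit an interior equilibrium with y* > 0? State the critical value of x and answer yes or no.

The predator equation gives dy/dt > 0 only when x > 0.287/0.00876 = 32.8.
Without the predator, x → K = 112. Since 112 > 32.8, the predator can invade and persist.

Threshold x = 32.8; K > 32.8, so yes, the predator persists.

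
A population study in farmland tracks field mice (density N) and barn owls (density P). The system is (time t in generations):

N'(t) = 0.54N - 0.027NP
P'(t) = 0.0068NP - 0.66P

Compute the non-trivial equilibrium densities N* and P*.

Set dP/dt = 0 with P > 0: 0.0068N - 0.66 = 0, so N* = 0.66/0.0068 = 97.1.
Set dN/dt = 0 with N > 0: 0.54 - 0.027P = 0, so P* = 0.54/0.027 = 20.

N* ≈ 97.1, P* ≈ 20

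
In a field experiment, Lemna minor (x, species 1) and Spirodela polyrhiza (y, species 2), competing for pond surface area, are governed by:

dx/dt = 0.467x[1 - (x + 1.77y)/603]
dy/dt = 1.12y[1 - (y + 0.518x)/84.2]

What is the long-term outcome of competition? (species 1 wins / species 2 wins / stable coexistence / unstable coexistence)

species 1 excludes species 2

Compare the nullcline intercepts: K1/α12 = 603/1.77 = 341 > K2 = 84.2; K2/α21 = 84.2/0.518 = 163 < K1 = 603.
Since the inequalities point opposite ways, species 1 can invade but species 2 cannot.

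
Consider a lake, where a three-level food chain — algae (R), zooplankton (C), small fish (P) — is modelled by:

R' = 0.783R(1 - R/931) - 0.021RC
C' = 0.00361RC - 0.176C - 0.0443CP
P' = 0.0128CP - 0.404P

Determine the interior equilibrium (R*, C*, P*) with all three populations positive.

From dP/dt = 0: 0.0128C* = 0.404, so C* = 31.6.
From dR/dt = 0: 0.783(1 - R*/931) = 0.021·31.6, giving R* = 931·(1 - 0.847) = 143.
From dC/dt = 0: 0.00361·143 - 0.176 = 0.0443P*, so P* = 0.34/0.0443 = 7.67.

R* ≈ 143, C* ≈ 31.6, P* ≈ 7.67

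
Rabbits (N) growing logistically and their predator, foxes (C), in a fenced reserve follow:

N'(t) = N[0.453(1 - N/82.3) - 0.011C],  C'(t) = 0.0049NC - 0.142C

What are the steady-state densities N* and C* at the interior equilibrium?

From dC/dt = 0 with C > 0: 0.0049N* = 0.142, so N* = 29.
Substitute into dN/dt = 0: 0.453(1 - 29/82.3) = 0.011C*.
The bracket is 0.648, giving C* = 0.293/0.011 = 26.7.

N* ≈ 29, C* ≈ 26.7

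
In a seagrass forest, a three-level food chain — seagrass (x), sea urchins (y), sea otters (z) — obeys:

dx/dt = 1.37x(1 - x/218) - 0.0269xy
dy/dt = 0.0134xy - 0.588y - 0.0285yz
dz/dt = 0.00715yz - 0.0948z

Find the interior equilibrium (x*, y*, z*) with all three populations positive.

From dz/dt = 0: 0.00715y* = 0.0948, so y* = 13.3.
From dx/dt = 0: 1.37(1 - x*/218) = 0.0269·13.3, giving x* = 218·(1 - 0.26) = 161.
From dy/dt = 0: 0.0134·161 - 0.588 = 0.0285z*, so z* = 1.57/0.0285 = 55.2.

x* ≈ 161, y* ≈ 13.3, z* ≈ 55.2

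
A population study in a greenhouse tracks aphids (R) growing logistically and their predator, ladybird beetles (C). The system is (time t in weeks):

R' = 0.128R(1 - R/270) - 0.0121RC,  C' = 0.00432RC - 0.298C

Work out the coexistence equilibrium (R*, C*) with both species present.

R* ≈ 69, C* ≈ 7.88

From dC/dt = 0 with C > 0: 0.00432R* = 0.298, so R* = 69.
Substitute into dR/dt = 0: 0.128(1 - 69/270) = 0.0121C*.
The bracket is 0.745, giving C* = 0.0953/0.0121 = 7.88.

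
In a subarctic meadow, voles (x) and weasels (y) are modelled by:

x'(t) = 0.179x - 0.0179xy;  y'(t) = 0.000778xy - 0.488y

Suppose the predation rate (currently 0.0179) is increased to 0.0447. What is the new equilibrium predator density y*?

y* ≈ 4

At the interior fixed point, setting dx/dt = 0 with x > 0 fixes y* = (prey growth rate)/(xy coefficient) — independent of the other coefficients.
With the change, y* = 0.179/0.0447 = 4; it falls from 10.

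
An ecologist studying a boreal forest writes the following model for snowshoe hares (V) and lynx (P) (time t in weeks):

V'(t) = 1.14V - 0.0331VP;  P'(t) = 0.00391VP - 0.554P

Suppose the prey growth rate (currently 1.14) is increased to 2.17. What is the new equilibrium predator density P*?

P* ≈ 65.6

At the interior fixed point, setting dV/dt = 0 with V > 0 fixes P* = (prey growth rate)/(VP coefficient) — independent of the other coefficients.
With the change, P* = 2.17/0.0331 = 65.6; it rises from 34.4.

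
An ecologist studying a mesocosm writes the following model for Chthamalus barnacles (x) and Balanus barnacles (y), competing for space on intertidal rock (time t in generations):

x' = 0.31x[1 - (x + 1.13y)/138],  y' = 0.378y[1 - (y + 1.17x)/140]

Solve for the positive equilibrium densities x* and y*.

Setting both brackets to zero gives the nullclines x + 1.13y = 138 and 1.17x + y = 140.
Substituting y = 140 - 1.17x into the first: x(1 - 1.13·1.17) = 138 - 1.13·140.
So x* = -20.2/-0.322 = 62.7, and then y* = 140 - 1.17·62.7 = 66.6.

x* ≈ 62.7, y* ≈ 66.6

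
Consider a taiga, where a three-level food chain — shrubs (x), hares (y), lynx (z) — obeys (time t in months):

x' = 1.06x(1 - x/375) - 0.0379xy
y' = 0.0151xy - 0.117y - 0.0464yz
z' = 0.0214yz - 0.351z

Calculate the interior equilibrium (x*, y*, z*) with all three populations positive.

From dz/dt = 0: 0.0214y* = 0.351, so y* = 16.4.
From dx/dt = 0: 1.06(1 - x*/375) = 0.0379·16.4, giving x* = 375·(1 - 0.586) = 155.
From dy/dt = 0: 0.0151·155 - 0.117 = 0.0464z*, so z* = 2.22/0.0464 = 47.9.

x* ≈ 155, y* ≈ 16.4, z* ≈ 47.9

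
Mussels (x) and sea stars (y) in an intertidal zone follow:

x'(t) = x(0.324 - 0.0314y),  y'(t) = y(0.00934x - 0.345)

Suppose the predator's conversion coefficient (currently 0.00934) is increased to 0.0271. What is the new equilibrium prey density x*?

At the interior fixed point, setting dy/dt = 0 with y > 0 fixes x* = (predator death rate)/(xy coefficient) — independent of the other coefficients.
With the change, x* = 0.345/0.0271 = 12.7; it falls from 36.9.

x* ≈ 12.7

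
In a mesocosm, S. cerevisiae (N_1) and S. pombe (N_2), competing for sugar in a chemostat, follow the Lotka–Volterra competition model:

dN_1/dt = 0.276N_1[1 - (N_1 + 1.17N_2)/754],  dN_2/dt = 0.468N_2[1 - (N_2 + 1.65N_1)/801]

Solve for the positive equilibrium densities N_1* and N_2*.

N_1* ≈ 197, N_2* ≈ 476

Setting both brackets to zero gives the nullclines N_1 + 1.17N_2 = 754 and 1.65N_1 + N_2 = 801.
Substituting N_2 = 801 - 1.65N_1 into the first: N_1(1 - 1.17·1.65) = 754 - 1.17·801.
So N_1* = -183/-0.93 = 197, and then N_2* = 801 - 1.65·197 = 476.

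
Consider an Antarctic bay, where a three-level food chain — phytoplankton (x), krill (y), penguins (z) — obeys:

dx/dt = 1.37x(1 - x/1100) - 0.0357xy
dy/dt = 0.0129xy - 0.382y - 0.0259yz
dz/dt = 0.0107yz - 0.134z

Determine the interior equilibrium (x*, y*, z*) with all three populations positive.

From dz/dt = 0: 0.0107y* = 0.134, so y* = 12.5.
From dx/dt = 0: 1.37(1 - x*/1100) = 0.0357·12.5, giving x* = 1100·(1 - 0.326) = 741.
From dy/dt = 0: 0.0129·741 - 0.382 = 0.0259z*, so z* = 9.18/0.0259 = 354.

x* ≈ 741, y* ≈ 12.5, z* ≈ 354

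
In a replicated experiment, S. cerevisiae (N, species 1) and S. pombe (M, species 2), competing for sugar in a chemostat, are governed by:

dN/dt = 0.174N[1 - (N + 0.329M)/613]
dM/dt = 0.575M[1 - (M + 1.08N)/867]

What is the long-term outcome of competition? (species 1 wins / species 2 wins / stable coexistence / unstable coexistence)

stable coexistence

Compare the nullcline intercepts: K1/α12 = 613/0.329 = 1860 > K2 = 867; K2/α21 = 867/1.08 = 803 > K1 = 613.
Since both inequalities hold, each species can invade when rare, so the interior equilibrium is stable.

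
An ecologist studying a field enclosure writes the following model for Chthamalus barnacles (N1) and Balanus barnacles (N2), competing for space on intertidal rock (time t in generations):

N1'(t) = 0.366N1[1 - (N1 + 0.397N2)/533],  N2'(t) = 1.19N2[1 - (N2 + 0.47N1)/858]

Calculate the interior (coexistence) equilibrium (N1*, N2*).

Setting both brackets to zero gives the nullclines N1 + 0.397N2 = 533 and 0.47N1 + N2 = 858.
Substituting N2 = 858 - 0.47N1 into the first: N1(1 - 0.397·0.47) = 533 - 0.397·858.
So N1* = 192/0.813 = 237, and then N2* = 858 - 0.47·237 = 747.

N1* ≈ 237, N2* ≈ 747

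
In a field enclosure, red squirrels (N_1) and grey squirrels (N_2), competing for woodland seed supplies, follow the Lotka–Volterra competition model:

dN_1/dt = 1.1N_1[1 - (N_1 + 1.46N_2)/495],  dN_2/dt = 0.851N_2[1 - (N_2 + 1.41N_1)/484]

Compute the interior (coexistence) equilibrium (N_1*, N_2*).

N_1* ≈ 200, N_2* ≈ 202

Setting both brackets to zero gives the nullclines N_1 + 1.46N_2 = 495 and 1.41N_1 + N_2 = 484.
Substituting N_2 = 484 - 1.41N_1 into the first: N_1(1 - 1.46·1.41) = 495 - 1.46·484.
So N_1* = -212/-1.06 = 200, and then N_2* = 484 - 1.41·200 = 202.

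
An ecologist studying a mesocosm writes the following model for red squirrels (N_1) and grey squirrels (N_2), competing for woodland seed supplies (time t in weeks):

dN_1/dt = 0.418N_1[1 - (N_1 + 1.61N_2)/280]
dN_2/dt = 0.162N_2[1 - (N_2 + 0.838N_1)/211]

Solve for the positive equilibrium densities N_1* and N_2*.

N_1* ≈ 171, N_2* ≈ 67.7

Setting both brackets to zero gives the nullclines N_1 + 1.61N_2 = 280 and 0.838N_1 + N_2 = 211.
Substituting N_2 = 211 - 0.838N_1 into the first: N_1(1 - 1.61·0.838) = 280 - 1.61·211.
So N_1* = -59.7/-0.349 = 171, and then N_2* = 211 - 0.838·171 = 67.7.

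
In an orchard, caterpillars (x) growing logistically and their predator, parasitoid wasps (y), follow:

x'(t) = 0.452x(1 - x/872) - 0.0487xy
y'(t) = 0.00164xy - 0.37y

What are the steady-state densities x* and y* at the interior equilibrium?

From dy/dt = 0 with y > 0: 0.00164x* = 0.37, so x* = 226.
Substitute into dx/dt = 0: 0.452(1 - 226/872) = 0.0487y*.
The bracket is 0.741, giving y* = 0.335/0.0487 = 6.88.

x* ≈ 226, y* ≈ 6.88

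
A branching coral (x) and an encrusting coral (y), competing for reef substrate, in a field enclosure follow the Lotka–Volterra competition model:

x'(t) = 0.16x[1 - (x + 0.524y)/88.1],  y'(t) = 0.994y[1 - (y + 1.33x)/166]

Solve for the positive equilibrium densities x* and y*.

Setting both brackets to zero gives the nullclines x + 0.524y = 88.1 and 1.33x + y = 166.
Substituting y = 166 - 1.33x into the first: x(1 - 0.524·1.33) = 88.1 - 0.524·166.
So x* = 1.12/0.303 = 3.68, and then y* = 166 - 1.33·3.68 = 161.

x* ≈ 3.68, y* ≈ 161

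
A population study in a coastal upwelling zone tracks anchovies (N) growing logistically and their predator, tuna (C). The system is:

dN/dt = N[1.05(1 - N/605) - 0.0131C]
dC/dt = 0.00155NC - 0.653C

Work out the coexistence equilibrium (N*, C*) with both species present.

N* ≈ 421, C* ≈ 24.3

From dC/dt = 0 with C > 0: 0.00155N* = 0.653, so N* = 421.
Substitute into dN/dt = 0: 1.05(1 - 421/605) = 0.0131C*.
The bracket is 0.304, giving C* = 0.319/0.0131 = 24.3.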